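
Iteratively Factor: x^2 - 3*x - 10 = (x - 5)*(x + 2)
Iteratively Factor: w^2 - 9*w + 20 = (w - 4)*(w - 5)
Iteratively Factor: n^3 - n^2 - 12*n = (n - 4)*(n^2 + 3*n) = (n - 4)*(n + 3)*(n)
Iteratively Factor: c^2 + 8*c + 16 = (c + 4)*(c + 4)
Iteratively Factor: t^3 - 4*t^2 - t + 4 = (t - 1)*(t^2 - 3*t - 4) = (t - 1)*(t + 1)*(t - 4)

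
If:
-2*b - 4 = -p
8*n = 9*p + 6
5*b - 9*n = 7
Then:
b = -217/61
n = -168/61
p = -190/61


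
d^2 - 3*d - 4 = (d - 4)*(d + 1)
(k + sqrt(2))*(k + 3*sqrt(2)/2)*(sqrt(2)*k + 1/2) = sqrt(2)*k^3 + 11*k^2/2 + 17*sqrt(2)*k/4 + 3/2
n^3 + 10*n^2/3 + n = n*(n + 1/3)*(n + 3)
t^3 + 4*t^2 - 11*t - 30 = (t - 3)*(t + 2)*(t + 5)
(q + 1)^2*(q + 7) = q^3 + 9*q^2 + 15*q + 7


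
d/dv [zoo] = 0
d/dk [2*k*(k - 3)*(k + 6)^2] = 8*k^3 + 54*k^2 - 216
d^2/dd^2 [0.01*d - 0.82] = 0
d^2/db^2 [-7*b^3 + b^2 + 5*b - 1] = 2 - 42*b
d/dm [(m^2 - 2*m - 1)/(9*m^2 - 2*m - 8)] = 2*(8*m^2 + m + 7)/(81*m^4 - 36*m^3 - 140*m^2 + 32*m + 64)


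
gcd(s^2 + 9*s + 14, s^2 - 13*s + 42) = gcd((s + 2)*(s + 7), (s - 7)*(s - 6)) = 1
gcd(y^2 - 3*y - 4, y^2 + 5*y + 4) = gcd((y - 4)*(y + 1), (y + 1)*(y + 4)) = y + 1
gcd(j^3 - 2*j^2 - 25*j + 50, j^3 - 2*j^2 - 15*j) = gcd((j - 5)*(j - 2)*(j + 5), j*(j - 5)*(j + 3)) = j - 5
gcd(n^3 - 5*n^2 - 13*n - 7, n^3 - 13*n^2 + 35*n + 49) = n^2 - 6*n - 7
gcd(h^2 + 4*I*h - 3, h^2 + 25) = 1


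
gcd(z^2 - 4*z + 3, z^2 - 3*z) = z - 3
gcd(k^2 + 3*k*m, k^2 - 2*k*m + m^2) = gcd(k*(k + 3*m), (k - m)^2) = 1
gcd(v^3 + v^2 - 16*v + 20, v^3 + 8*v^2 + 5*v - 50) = v^2 + 3*v - 10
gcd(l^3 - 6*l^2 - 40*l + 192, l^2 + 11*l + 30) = l + 6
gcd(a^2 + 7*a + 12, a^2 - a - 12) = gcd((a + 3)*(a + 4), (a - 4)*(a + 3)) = a + 3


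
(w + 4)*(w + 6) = w^2 + 10*w + 24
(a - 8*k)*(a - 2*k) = a^2 - 10*a*k + 16*k^2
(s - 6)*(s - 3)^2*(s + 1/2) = s^4 - 23*s^3/2 + 39*s^2 - 63*s/2 - 27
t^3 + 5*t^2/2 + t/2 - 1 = (t - 1/2)*(t + 1)*(t + 2)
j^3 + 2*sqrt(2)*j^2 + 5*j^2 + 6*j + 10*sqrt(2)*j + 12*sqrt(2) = (j + 2)*(j + 3)*(j + 2*sqrt(2))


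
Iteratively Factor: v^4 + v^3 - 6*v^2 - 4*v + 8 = (v - 1)*(v^3 + 2*v^2 - 4*v - 8) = (v - 1)*(v + 2)*(v^2 - 4) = (v - 2)*(v - 1)*(v + 2)*(v + 2)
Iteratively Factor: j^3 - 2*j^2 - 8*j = (j)*(j^2 - 2*j - 8) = j*(j + 2)*(j - 4)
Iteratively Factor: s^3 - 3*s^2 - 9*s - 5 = (s + 1)*(s^2 - 4*s - 5) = (s + 1)^2*(s - 5)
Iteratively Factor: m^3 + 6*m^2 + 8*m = (m)*(m^2 + 6*m + 8) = m*(m + 4)*(m + 2)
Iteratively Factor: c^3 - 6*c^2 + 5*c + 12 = (c - 3)*(c^2 - 3*c - 4) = (c - 3)*(c + 1)*(c - 4)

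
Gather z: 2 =2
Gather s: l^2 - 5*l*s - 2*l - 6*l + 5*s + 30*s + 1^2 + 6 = l^2 - 8*l + s*(35 - 5*l) + 7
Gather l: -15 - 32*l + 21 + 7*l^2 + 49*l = 7*l^2 + 17*l + 6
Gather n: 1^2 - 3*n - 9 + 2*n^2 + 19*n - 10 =2*n^2 + 16*n - 18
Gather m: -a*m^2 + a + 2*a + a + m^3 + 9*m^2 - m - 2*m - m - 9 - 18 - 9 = 4*a + m^3 + m^2*(9 - a) - 4*m - 36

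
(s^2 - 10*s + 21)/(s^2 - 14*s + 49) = (s - 3)/(s - 7)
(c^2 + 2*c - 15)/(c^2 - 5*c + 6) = (c + 5)/(c - 2)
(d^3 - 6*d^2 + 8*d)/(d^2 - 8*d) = (d^2 - 6*d + 8)/(d - 8)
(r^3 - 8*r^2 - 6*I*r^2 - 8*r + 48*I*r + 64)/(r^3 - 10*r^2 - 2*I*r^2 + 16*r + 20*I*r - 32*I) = (r - 4*I)/(r - 2)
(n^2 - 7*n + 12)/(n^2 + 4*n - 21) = (n - 4)/(n + 7)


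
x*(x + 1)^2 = x^3 + 2*x^2 + x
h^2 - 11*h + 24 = (h - 8)*(h - 3)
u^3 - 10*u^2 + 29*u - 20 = (u - 5)*(u - 4)*(u - 1)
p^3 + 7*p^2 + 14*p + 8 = (p + 1)*(p + 2)*(p + 4)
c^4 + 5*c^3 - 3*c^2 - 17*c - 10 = (c - 2)*(c + 1)^2*(c + 5)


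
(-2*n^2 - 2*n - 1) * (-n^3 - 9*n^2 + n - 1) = 2*n^5 + 20*n^4 + 17*n^3 + 9*n^2 + n + 1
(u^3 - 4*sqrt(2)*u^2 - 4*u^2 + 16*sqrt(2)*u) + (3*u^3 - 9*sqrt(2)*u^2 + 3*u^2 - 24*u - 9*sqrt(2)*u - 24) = 4*u^3 - 13*sqrt(2)*u^2 - u^2 - 24*u + 7*sqrt(2)*u - 24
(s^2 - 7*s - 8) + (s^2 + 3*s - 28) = 2*s^2 - 4*s - 36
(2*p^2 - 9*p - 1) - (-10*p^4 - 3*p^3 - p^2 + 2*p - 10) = 10*p^4 + 3*p^3 + 3*p^2 - 11*p + 9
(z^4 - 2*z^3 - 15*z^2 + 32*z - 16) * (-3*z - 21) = -3*z^5 - 15*z^4 + 87*z^3 + 219*z^2 - 624*z + 336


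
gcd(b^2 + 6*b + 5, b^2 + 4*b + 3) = b + 1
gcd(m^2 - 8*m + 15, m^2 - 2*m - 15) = m - 5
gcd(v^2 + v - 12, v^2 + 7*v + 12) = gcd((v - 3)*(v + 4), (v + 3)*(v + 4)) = v + 4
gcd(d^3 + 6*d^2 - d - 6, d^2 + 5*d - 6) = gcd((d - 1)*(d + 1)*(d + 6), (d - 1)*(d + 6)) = d^2 + 5*d - 6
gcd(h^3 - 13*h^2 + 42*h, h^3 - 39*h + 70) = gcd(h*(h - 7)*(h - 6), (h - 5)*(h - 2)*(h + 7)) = 1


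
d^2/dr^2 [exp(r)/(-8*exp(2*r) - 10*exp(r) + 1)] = (-64*exp(4*r) + 80*exp(3*r) - 48*exp(2*r) - 10*exp(r) - 1)*exp(r)/(512*exp(6*r) + 1920*exp(5*r) + 2208*exp(4*r) + 520*exp(3*r) - 276*exp(2*r) + 30*exp(r) - 1)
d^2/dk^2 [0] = 0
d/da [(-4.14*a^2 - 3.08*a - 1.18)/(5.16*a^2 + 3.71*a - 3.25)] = (0.533400000000007*a^2 + 39.0876*a + 14.3878)/(26.6256*a^4 + 38.2872*a^3 - 19.7759*a^2 - 24.115*a + 10.5625)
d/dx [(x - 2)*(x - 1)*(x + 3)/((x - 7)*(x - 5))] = (x^4 - 24*x^3 + 112*x^2 - 12*x - 173)/(x^4 - 24*x^3 + 214*x^2 - 840*x + 1225)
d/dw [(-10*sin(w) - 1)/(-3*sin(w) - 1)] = 7*cos(w)/(3*sin(w) + 1)^2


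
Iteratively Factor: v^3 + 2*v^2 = (v)*(v^2 + 2*v) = v*(v + 2)*(v)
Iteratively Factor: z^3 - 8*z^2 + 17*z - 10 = (z - 1)*(z^2 - 7*z + 10) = (z - 5)*(z - 1)*(z - 2)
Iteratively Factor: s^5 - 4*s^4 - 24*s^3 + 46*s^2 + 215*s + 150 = (s + 1)*(s^4 - 5*s^3 - 19*s^2 + 65*s + 150) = (s + 1)*(s + 2)*(s^3 - 7*s^2 - 5*s + 75) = (s + 1)*(s + 2)*(s + 3)*(s^2 - 10*s + 25) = (s - 5)*(s + 1)*(s + 2)*(s + 3)*(s - 5)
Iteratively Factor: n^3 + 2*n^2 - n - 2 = (n - 1)*(n^2 + 3*n + 2) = (n - 1)*(n + 2)*(n + 1)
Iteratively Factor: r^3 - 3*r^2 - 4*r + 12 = (r + 2)*(r^2 - 5*r + 6) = (r - 3)*(r + 2)*(r - 2)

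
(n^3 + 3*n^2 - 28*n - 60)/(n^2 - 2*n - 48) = (n^2 - 3*n - 10)/(n - 8)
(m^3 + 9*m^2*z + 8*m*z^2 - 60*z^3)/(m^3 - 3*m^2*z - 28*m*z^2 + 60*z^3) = (-m - 6*z)/(-m + 6*z)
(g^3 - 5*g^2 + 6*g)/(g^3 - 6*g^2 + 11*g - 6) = g/(g - 1)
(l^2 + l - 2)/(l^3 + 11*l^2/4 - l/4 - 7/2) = 4/(4*l + 7)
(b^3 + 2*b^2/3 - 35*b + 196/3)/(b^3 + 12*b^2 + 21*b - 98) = (3*b^2 - 19*b + 28)/(3*(b^2 + 5*b - 14))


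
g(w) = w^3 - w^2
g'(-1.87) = 14.23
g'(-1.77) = 12.94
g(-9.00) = -810.00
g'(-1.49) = 9.64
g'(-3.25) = 38.19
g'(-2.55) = 24.61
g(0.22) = -0.04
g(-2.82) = -30.38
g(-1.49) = -5.53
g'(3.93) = 38.47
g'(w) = 3*w^2 - 2*w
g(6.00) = 180.00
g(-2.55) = -23.08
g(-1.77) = -8.68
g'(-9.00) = 261.00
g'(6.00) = 96.00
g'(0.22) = -0.29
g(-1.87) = -10.04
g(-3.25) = -44.89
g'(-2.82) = 29.50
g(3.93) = 45.25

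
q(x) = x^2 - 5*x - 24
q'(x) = 2*x - 5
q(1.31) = -28.83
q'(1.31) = -2.38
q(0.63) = -26.75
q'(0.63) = -3.74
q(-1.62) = -13.28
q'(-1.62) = -8.24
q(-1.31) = -15.73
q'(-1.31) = -7.62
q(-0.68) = -20.14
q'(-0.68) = -6.36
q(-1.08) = -17.43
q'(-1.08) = -7.16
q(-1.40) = -15.04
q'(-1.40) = -7.80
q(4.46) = -26.41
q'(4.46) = 3.92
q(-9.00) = 102.00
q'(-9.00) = -23.00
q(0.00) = -24.00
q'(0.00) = -5.00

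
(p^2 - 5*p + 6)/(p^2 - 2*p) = (p - 3)/p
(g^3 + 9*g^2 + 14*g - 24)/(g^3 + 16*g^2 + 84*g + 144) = (g - 1)/(g + 6)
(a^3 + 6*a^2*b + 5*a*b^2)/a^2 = a + 6*b + 5*b^2/a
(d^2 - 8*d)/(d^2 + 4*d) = (d - 8)/(d + 4)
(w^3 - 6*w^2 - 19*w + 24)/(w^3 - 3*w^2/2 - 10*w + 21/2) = 2*(w - 8)/(2*w - 7)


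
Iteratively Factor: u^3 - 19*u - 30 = (u + 3)*(u^2 - 3*u - 10) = (u - 5)*(u + 3)*(u + 2)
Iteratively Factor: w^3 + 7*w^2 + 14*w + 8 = (w + 1)*(w^2 + 6*w + 8) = (w + 1)*(w + 2)*(w + 4)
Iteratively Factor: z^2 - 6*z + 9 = (z - 3)*(z - 3)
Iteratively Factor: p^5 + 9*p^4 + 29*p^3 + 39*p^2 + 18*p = (p + 3)*(p^4 + 6*p^3 + 11*p^2 + 6*p) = (p + 1)*(p + 3)*(p^3 + 5*p^2 + 6*p) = (p + 1)*(p + 2)*(p + 3)*(p^2 + 3*p) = p*(p + 1)*(p + 2)*(p + 3)*(p + 3)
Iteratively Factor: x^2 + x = (x + 1)*(x)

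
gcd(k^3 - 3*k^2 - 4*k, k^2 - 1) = k + 1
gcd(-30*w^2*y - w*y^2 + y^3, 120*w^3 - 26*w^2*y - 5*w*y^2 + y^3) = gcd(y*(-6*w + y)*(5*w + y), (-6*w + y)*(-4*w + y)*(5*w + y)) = -30*w^2 - w*y + y^2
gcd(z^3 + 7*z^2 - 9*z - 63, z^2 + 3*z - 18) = z - 3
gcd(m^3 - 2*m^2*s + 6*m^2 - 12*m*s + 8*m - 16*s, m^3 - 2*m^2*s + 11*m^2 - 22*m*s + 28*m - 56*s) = -m^2 + 2*m*s - 4*m + 8*s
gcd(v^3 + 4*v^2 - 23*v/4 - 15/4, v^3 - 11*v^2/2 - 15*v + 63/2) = v - 3/2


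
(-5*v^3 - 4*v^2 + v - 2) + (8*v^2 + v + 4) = -5*v^3 + 4*v^2 + 2*v + 2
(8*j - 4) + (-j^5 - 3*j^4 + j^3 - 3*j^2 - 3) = -j^5 - 3*j^4 + j^3 - 3*j^2 + 8*j - 7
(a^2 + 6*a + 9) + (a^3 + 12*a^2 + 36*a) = a^3 + 13*a^2 + 42*a + 9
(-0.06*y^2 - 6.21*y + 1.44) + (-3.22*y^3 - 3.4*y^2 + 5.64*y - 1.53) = -3.22*y^3 - 3.46*y^2 - 0.57*y - 0.0900000000000001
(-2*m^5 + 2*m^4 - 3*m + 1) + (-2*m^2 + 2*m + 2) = -2*m^5 + 2*m^4 - 2*m^2 - m + 3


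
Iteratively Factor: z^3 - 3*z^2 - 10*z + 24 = (z + 3)*(z^2 - 6*z + 8) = (z - 4)*(z + 3)*(z - 2)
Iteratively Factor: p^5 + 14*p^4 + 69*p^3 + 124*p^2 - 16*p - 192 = (p + 4)*(p^4 + 10*p^3 + 29*p^2 + 8*p - 48) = (p + 3)*(p + 4)*(p^3 + 7*p^2 + 8*p - 16) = (p + 3)*(p + 4)^2*(p^2 + 3*p - 4) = (p + 3)*(p + 4)^3*(p - 1)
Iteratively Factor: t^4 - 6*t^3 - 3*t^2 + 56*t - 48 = (t - 4)*(t^3 - 2*t^2 - 11*t + 12) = (t - 4)*(t - 1)*(t^2 - t - 12) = (t - 4)*(t - 1)*(t + 3)*(t - 4)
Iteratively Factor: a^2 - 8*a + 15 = (a - 5)*(a - 3)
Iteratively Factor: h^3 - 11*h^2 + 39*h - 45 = (h - 3)*(h^2 - 8*h + 15) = (h - 3)^2*(h - 5)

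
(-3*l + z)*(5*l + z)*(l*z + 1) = -15*l^3*z + 2*l^2*z^2 - 15*l^2 + l*z^3 + 2*l*z + z^2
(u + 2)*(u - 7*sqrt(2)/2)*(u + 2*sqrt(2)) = u^3 - 3*sqrt(2)*u^2/2 + 2*u^2 - 14*u - 3*sqrt(2)*u - 28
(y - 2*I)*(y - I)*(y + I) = y^3 - 2*I*y^2 + y - 2*I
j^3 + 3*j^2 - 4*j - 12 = (j - 2)*(j + 2)*(j + 3)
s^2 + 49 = (s - 7*I)*(s + 7*I)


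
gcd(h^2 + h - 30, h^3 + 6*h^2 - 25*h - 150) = h^2 + h - 30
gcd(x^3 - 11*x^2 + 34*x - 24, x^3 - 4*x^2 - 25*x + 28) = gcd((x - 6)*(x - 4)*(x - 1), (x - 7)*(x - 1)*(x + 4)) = x - 1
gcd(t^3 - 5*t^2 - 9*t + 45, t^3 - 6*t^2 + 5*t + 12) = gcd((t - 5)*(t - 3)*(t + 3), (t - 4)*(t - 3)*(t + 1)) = t - 3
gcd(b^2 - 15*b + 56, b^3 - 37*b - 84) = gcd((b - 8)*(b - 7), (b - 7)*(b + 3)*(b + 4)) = b - 7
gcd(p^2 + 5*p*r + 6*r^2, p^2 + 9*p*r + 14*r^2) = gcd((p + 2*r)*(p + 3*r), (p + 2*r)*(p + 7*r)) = p + 2*r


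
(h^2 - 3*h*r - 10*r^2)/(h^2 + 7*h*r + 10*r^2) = (h - 5*r)/(h + 5*r)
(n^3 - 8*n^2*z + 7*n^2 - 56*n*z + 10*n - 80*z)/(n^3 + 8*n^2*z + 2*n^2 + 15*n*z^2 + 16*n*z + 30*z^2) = (n^2 - 8*n*z + 5*n - 40*z)/(n^2 + 8*n*z + 15*z^2)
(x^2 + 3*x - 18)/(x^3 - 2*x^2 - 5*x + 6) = (x + 6)/(x^2 + x - 2)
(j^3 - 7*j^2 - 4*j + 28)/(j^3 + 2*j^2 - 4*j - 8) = (j - 7)/(j + 2)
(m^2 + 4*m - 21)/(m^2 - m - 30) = (-m^2 - 4*m + 21)/(-m^2 + m + 30)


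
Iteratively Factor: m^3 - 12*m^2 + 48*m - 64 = (m - 4)*(m^2 - 8*m + 16) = (m - 4)^2*(m - 4)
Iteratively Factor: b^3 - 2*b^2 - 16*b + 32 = (b + 4)*(b^2 - 6*b + 8) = (b - 4)*(b + 4)*(b - 2)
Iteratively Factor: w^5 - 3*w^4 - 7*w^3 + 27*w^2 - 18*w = (w - 3)*(w^4 - 7*w^2 + 6*w) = w*(w - 3)*(w^3 - 7*w + 6) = w*(w - 3)*(w - 1)*(w^2 + w - 6) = w*(w - 3)*(w - 1)*(w + 3)*(w - 2)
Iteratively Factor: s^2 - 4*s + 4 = (s - 2)*(s - 2)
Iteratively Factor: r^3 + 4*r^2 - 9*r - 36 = (r - 3)*(r^2 + 7*r + 12) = (r - 3)*(r + 3)*(r + 4)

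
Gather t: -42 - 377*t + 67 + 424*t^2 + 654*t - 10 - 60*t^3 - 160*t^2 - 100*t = -60*t^3 + 264*t^2 + 177*t + 15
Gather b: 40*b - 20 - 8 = 40*b - 28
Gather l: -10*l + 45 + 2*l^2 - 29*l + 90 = 2*l^2 - 39*l + 135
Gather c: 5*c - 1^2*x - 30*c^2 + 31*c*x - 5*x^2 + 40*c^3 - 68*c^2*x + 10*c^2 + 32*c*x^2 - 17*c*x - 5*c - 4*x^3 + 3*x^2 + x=40*c^3 + c^2*(-68*x - 20) + c*(32*x^2 + 14*x) - 4*x^3 - 2*x^2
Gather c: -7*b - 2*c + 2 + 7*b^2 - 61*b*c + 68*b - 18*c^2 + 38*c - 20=7*b^2 + 61*b - 18*c^2 + c*(36 - 61*b) - 18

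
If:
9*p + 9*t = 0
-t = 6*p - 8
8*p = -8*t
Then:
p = 8/5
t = -8/5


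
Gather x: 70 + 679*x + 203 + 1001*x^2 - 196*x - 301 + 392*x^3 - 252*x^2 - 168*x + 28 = 392*x^3 + 749*x^2 + 315*x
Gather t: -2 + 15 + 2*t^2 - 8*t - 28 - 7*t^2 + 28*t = -5*t^2 + 20*t - 15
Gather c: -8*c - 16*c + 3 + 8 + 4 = 15 - 24*c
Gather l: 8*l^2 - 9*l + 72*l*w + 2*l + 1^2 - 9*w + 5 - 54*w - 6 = 8*l^2 + l*(72*w - 7) - 63*w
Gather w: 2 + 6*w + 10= 6*w + 12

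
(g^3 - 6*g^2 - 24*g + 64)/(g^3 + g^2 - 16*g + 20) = (g^2 - 4*g - 32)/(g^2 + 3*g - 10)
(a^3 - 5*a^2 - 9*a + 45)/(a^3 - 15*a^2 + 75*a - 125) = (a^2 - 9)/(a^2 - 10*a + 25)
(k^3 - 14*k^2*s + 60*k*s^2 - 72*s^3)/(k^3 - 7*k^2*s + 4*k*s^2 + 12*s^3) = (k - 6*s)/(k + s)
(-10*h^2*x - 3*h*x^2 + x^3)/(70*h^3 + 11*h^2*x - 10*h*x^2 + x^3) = x/(-7*h + x)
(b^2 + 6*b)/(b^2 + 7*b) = (b + 6)/(b + 7)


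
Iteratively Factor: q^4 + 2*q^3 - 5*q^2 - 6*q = (q - 2)*(q^3 + 4*q^2 + 3*q) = (q - 2)*(q + 1)*(q^2 + 3*q) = (q - 2)*(q + 1)*(q + 3)*(q)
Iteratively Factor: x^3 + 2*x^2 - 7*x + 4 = (x - 1)*(x^2 + 3*x - 4) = (x - 1)*(x + 4)*(x - 1)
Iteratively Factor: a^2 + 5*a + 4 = (a + 4)*(a + 1)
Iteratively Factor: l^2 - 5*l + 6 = (l - 3)*(l - 2)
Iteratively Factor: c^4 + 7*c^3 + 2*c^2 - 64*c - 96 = (c + 4)*(c^3 + 3*c^2 - 10*c - 24) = (c - 3)*(c + 4)*(c^2 + 6*c + 8) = (c - 3)*(c + 2)*(c + 4)*(c + 4)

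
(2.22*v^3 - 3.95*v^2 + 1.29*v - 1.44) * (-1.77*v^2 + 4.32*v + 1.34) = -3.9294*v^5 + 16.5819*v^4 - 16.3725*v^3 + 2.8286*v^2 - 4.4922*v - 1.9296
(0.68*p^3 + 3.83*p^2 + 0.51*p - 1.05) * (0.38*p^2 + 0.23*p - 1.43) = 0.2584*p^5 + 1.6118*p^4 + 0.1023*p^3 - 5.7586*p^2 - 0.9708*p + 1.5015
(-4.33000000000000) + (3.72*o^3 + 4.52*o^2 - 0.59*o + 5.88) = 3.72*o^3 + 4.52*o^2 - 0.59*o + 1.55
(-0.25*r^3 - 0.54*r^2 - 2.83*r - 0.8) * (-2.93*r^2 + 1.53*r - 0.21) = 0.7325*r^5 + 1.1997*r^4 + 7.5182*r^3 - 1.8725*r^2 - 0.6297*r + 0.168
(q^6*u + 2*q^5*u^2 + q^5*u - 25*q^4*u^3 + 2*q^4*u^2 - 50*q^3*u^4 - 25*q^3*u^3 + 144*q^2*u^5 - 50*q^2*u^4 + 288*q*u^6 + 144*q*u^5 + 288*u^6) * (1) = q^6*u + 2*q^5*u^2 + q^5*u - 25*q^4*u^3 + 2*q^4*u^2 - 50*q^3*u^4 - 25*q^3*u^3 + 144*q^2*u^5 - 50*q^2*u^4 + 288*q*u^6 + 144*q*u^5 + 288*u^6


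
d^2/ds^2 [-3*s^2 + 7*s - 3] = -6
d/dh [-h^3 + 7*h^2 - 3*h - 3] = -3*h^2 + 14*h - 3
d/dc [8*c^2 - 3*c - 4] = 16*c - 3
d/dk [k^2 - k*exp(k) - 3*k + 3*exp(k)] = -k*exp(k) + 2*k + 2*exp(k) - 3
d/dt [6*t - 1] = 6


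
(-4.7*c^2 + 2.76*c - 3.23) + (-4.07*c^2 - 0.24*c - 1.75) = -8.77*c^2 + 2.52*c - 4.98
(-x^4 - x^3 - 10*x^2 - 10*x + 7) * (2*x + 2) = -2*x^5 - 4*x^4 - 22*x^3 - 40*x^2 - 6*x + 14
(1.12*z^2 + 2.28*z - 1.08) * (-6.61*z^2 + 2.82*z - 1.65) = -7.4032*z^4 - 11.9124*z^3 + 11.7204*z^2 - 6.8076*z + 1.782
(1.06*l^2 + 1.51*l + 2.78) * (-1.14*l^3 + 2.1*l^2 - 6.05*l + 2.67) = -1.2084*l^5 + 0.504600000000001*l^4 - 6.4112*l^3 - 0.4673*l^2 - 12.7873*l + 7.4226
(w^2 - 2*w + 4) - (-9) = w^2 - 2*w + 13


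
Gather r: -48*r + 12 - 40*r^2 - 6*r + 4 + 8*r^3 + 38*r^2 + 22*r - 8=8*r^3 - 2*r^2 - 32*r + 8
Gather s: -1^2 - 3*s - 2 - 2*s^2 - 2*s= -2*s^2 - 5*s - 3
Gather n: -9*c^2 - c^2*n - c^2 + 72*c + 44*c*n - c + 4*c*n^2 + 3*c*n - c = -10*c^2 + 4*c*n^2 + 70*c + n*(-c^2 + 47*c)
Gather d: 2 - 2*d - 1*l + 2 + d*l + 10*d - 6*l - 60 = d*(l + 8) - 7*l - 56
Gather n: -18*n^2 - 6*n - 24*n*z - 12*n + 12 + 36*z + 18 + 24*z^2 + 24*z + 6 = -18*n^2 + n*(-24*z - 18) + 24*z^2 + 60*z + 36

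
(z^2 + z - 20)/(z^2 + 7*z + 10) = (z - 4)/(z + 2)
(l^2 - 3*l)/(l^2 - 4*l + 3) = l/(l - 1)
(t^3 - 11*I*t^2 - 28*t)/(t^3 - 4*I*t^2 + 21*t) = (t - 4*I)/(t + 3*I)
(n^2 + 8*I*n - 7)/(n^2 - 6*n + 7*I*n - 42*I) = (n + I)/(n - 6)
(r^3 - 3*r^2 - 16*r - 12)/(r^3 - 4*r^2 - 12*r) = (r + 1)/r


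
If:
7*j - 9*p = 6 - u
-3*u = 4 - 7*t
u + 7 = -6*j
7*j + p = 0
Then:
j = 13/64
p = -91/64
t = -661/224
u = -263/32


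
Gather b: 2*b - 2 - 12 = 2*b - 14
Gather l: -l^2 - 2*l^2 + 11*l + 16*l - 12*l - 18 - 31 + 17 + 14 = -3*l^2 + 15*l - 18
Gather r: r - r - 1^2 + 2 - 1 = 0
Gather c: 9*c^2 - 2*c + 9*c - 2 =9*c^2 + 7*c - 2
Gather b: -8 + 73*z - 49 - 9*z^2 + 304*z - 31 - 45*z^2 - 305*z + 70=-54*z^2 + 72*z - 18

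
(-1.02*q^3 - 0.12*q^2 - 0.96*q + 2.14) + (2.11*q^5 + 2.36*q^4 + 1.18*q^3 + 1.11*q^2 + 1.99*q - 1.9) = 2.11*q^5 + 2.36*q^4 + 0.16*q^3 + 0.99*q^2 + 1.03*q + 0.24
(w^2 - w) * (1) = w^2 - w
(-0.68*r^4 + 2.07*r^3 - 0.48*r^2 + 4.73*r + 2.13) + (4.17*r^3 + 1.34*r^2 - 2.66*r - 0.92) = -0.68*r^4 + 6.24*r^3 + 0.86*r^2 + 2.07*r + 1.21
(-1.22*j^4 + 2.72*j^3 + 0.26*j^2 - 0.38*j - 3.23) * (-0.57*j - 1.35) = 0.6954*j^5 + 0.0966*j^4 - 3.8202*j^3 - 0.1344*j^2 + 2.3541*j + 4.3605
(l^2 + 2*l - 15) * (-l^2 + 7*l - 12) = -l^4 + 5*l^3 + 17*l^2 - 129*l + 180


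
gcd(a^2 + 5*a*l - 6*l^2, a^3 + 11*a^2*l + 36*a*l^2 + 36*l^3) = a + 6*l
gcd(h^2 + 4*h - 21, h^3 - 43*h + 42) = h + 7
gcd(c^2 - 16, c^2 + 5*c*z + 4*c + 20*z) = c + 4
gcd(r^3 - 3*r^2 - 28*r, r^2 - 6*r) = r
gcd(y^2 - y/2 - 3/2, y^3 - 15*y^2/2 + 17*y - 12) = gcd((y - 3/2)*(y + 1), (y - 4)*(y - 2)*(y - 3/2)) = y - 3/2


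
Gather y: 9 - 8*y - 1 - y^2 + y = -y^2 - 7*y + 8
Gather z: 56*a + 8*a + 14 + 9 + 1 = 64*a + 24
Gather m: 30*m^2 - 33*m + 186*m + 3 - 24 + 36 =30*m^2 + 153*m + 15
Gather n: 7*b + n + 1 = 7*b + n + 1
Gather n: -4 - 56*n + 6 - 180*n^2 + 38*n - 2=-180*n^2 - 18*n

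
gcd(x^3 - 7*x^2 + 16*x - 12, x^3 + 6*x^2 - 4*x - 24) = x - 2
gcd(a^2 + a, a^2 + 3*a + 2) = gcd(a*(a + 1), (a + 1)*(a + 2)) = a + 1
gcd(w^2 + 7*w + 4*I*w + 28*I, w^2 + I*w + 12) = w + 4*I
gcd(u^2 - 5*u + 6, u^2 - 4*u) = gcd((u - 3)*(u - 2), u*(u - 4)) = 1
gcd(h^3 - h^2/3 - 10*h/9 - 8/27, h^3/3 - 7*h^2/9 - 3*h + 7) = 1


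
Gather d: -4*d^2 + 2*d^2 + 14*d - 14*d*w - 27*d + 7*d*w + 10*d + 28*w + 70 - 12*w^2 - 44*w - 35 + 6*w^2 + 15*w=-2*d^2 + d*(-7*w - 3) - 6*w^2 - w + 35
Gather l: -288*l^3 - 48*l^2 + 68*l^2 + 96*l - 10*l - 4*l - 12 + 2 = -288*l^3 + 20*l^2 + 82*l - 10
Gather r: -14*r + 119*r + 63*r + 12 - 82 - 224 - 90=168*r - 384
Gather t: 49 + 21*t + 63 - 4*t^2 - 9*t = -4*t^2 + 12*t + 112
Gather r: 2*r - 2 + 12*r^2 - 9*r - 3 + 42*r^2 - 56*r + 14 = 54*r^2 - 63*r + 9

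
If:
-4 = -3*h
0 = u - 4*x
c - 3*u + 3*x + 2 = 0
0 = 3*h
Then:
No Solution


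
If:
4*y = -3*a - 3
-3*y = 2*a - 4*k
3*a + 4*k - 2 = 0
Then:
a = 17/11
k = -29/44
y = -21/11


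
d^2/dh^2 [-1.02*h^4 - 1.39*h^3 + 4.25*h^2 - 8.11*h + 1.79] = -12.24*h^2 - 8.34*h + 8.5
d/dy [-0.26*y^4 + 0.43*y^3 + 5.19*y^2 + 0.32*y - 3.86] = -1.04*y^3 + 1.29*y^2 + 10.38*y + 0.32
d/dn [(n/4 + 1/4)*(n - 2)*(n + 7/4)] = 3*n^2/4 + 3*n/8 - 15/16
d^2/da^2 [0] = 0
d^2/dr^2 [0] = 0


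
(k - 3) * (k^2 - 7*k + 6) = k^3 - 10*k^2 + 27*k - 18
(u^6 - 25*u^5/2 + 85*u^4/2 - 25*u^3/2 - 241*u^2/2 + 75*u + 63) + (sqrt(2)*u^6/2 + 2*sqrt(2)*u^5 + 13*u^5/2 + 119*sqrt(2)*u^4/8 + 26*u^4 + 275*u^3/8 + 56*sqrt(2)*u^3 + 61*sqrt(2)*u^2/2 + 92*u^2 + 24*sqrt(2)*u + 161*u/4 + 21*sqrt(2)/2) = sqrt(2)*u^6/2 + u^6 - 6*u^5 + 2*sqrt(2)*u^5 + 119*sqrt(2)*u^4/8 + 137*u^4/2 + 175*u^3/8 + 56*sqrt(2)*u^3 - 57*u^2/2 + 61*sqrt(2)*u^2/2 + 24*sqrt(2)*u + 461*u/4 + 21*sqrt(2)/2 + 63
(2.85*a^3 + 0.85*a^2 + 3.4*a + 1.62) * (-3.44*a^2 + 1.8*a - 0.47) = -9.804*a^5 + 2.206*a^4 - 11.5055*a^3 + 0.1477*a^2 + 1.318*a - 0.7614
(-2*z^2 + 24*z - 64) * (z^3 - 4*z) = -2*z^5 + 24*z^4 - 56*z^3 - 96*z^2 + 256*z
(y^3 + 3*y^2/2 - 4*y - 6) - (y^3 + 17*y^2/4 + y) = -11*y^2/4 - 5*y - 6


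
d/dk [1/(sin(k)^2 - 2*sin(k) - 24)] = 2*(1 - sin(k))*cos(k)/((sin(k) - 6)^2*(sin(k) + 4)^2)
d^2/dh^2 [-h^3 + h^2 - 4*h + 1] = 2 - 6*h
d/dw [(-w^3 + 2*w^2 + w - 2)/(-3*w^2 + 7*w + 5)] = (3*w^4 - 14*w^3 + 2*w^2 + 8*w + 19)/(9*w^4 - 42*w^3 + 19*w^2 + 70*w + 25)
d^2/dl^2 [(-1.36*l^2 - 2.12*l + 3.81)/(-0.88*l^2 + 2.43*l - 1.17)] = (9.099904*l^3 - 26.10432*l^2 + 35.787312*l - 21.371634)/(0.681472*l^6 - 5.645376*l^5 + 18.30708*l^4 - 29.360475*l^3 + 24.340095*l^2 - 9.979281*l + 1.601613)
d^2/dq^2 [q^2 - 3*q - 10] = 2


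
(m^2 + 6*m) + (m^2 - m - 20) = 2*m^2 + 5*m - 20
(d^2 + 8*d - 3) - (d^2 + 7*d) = d - 3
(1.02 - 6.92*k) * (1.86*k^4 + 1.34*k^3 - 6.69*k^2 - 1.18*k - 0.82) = -12.8712*k^5 - 7.3756*k^4 + 47.6616*k^3 + 1.3418*k^2 + 4.4708*k - 0.8364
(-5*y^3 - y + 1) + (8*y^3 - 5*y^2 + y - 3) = 3*y^3 - 5*y^2 - 2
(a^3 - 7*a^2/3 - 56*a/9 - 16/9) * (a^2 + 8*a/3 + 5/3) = a^5 + a^4/3 - 97*a^3/9 - 601*a^2/27 - 136*a/9 - 80/27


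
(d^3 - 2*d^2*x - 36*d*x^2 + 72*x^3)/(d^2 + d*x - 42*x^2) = (d^2 + 4*d*x - 12*x^2)/(d + 7*x)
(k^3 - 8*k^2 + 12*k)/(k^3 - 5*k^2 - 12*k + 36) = k/(k + 3)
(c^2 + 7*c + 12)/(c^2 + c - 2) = (c^2 + 7*c + 12)/(c^2 + c - 2)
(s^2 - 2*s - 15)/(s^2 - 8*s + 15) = (s + 3)/(s - 3)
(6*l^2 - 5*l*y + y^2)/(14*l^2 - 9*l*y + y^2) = (-3*l + y)/(-7*l + y)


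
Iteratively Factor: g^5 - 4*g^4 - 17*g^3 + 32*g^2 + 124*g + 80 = (g + 2)*(g^4 - 6*g^3 - 5*g^2 + 42*g + 40) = (g - 4)*(g + 2)*(g^3 - 2*g^2 - 13*g - 10) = (g - 4)*(g + 2)^2*(g^2 - 4*g - 5) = (g - 4)*(g + 1)*(g + 2)^2*(g - 5)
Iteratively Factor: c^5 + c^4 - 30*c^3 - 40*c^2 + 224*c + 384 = (c - 4)*(c^4 + 5*c^3 - 10*c^2 - 80*c - 96) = (c - 4)^2*(c^3 + 9*c^2 + 26*c + 24) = (c - 4)^2*(c + 3)*(c^2 + 6*c + 8) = (c - 4)^2*(c + 3)*(c + 4)*(c + 2)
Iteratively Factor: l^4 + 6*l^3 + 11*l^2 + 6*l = (l)*(l^3 + 6*l^2 + 11*l + 6) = l*(l + 3)*(l^2 + 3*l + 2) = l*(l + 1)*(l + 3)*(l + 2)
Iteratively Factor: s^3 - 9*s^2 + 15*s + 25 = (s - 5)*(s^2 - 4*s - 5) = (s - 5)*(s + 1)*(s - 5)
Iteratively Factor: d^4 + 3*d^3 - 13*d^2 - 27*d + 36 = (d + 4)*(d^3 - d^2 - 9*d + 9) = (d - 3)*(d + 4)*(d^2 + 2*d - 3) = (d - 3)*(d - 1)*(d + 4)*(d + 3)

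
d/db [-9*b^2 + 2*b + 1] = 2 - 18*b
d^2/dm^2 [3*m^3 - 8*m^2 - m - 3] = 18*m - 16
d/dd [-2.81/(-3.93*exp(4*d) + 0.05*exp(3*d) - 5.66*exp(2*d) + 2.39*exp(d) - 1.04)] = (-44.1732*exp(3*d) + 0.4215*exp(2*d) - 31.8092*exp(d) + 6.7159)*exp(d)/(3.93*exp(4*d) - 0.05*exp(3*d) + 5.66*exp(2*d) - 2.39*exp(d) + 1.04)^2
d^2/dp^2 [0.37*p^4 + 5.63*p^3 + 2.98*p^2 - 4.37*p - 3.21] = 4.44*p^2 + 33.78*p + 5.96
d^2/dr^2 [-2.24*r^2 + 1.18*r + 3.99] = -4.48000000000000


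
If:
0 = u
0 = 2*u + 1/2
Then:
No Solution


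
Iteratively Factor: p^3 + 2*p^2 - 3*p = (p)*(p^2 + 2*p - 3) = p*(p - 1)*(p + 3)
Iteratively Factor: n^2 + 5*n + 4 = (n + 4)*(n + 1)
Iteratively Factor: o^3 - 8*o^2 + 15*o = (o)*(o^2 - 8*o + 15) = o*(o - 5)*(o - 3)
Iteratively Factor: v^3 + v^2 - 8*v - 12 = (v + 2)*(v^2 - v - 6) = (v - 3)*(v + 2)*(v + 2)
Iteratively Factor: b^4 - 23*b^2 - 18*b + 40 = (b - 5)*(b^3 + 5*b^2 + 2*b - 8) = (b - 5)*(b - 1)*(b^2 + 6*b + 8) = (b - 5)*(b - 1)*(b + 4)*(b + 2)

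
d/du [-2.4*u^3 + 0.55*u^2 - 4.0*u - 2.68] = -7.2*u^2 + 1.1*u - 4.0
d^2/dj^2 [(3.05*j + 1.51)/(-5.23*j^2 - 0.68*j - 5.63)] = (-(3.05*j + 1.51)*(10.46*j + 0.68)*(20.92*j + 1.36) + (95.709*j + 19.9426)*(5.23*j^2 + 0.68*j + 5.63))/(5.23*j^2 + 0.68*j + 5.63)^3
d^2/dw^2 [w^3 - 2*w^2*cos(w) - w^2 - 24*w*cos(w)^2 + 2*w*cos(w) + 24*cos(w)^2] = 2*w^2*cos(w) + 8*w*sin(w) - 2*w*cos(w) + 48*w*cos(2*w) + 6*w - 4*sqrt(2)*sin(w + pi/4) - 48*sqrt(2)*cos(2*w + pi/4) - 2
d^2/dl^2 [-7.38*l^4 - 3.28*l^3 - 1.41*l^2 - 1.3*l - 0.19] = -88.56*l^2 - 19.68*l - 2.82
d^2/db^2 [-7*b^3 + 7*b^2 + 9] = 14 - 42*b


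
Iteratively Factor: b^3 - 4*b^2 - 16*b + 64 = (b - 4)*(b^2 - 16) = (b - 4)*(b + 4)*(b - 4)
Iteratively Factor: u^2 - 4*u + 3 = (u - 1)*(u - 3)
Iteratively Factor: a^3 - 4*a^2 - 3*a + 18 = (a - 3)*(a^2 - a - 6) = (a - 3)*(a + 2)*(a - 3)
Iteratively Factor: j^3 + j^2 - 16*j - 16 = (j - 4)*(j^2 + 5*j + 4) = (j - 4)*(j + 1)*(j + 4)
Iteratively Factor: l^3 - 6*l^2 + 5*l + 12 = (l - 3)*(l^2 - 3*l - 4) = (l - 3)*(l + 1)*(l - 4)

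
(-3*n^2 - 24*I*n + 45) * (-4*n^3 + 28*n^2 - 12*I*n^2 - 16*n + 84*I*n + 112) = 12*n^5 - 84*n^4 + 132*I*n^4 - 420*n^3 - 924*I*n^3 + 2940*n^2 - 156*I*n^2 - 720*n + 1092*I*n + 5040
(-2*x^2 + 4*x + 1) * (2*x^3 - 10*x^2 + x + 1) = -4*x^5 + 28*x^4 - 40*x^3 - 8*x^2 + 5*x + 1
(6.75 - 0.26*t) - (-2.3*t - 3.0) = 2.04*t + 9.75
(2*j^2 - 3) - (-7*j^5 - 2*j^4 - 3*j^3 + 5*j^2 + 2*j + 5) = 7*j^5 + 2*j^4 + 3*j^3 - 3*j^2 - 2*j - 8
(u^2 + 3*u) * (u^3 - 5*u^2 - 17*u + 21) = u^5 - 2*u^4 - 32*u^3 - 30*u^2 + 63*u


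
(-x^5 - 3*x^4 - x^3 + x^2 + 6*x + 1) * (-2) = 2*x^5 + 6*x^4 + 2*x^3 - 2*x^2 - 12*x - 2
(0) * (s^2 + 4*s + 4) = 0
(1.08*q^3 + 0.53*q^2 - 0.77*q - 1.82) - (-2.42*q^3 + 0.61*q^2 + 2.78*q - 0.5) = 3.5*q^3 - 0.08*q^2 - 3.55*q - 1.32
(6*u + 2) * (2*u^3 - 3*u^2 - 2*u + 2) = 12*u^4 - 14*u^3 - 18*u^2 + 8*u + 4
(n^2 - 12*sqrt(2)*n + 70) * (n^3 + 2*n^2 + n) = n^5 - 12*sqrt(2)*n^4 + 2*n^4 - 24*sqrt(2)*n^3 + 71*n^3 - 12*sqrt(2)*n^2 + 140*n^2 + 70*n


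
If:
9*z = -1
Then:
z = -1/9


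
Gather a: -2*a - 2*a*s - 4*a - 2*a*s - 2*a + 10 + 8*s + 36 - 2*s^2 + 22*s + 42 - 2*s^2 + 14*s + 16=a*(-4*s - 8) - 4*s^2 + 44*s + 104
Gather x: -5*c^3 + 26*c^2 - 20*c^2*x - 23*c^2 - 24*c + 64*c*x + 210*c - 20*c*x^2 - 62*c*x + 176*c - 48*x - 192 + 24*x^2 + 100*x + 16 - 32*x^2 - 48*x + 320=-5*c^3 + 3*c^2 + 362*c + x^2*(-20*c - 8) + x*(-20*c^2 + 2*c + 4) + 144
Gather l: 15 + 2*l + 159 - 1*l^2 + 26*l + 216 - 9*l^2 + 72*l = -10*l^2 + 100*l + 390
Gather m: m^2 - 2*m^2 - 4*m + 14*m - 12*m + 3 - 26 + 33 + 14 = -m^2 - 2*m + 24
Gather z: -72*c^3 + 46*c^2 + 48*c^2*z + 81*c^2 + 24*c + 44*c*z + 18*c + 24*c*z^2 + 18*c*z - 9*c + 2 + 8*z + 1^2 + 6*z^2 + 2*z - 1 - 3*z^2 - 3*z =-72*c^3 + 127*c^2 + 33*c + z^2*(24*c + 3) + z*(48*c^2 + 62*c + 7) + 2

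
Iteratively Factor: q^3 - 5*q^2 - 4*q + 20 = (q - 5)*(q^2 - 4) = (q - 5)*(q + 2)*(q - 2)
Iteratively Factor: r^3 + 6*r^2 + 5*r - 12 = (r - 1)*(r^2 + 7*r + 12) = (r - 1)*(r + 4)*(r + 3)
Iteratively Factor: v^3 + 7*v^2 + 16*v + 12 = (v + 3)*(v^2 + 4*v + 4) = (v + 2)*(v + 3)*(v + 2)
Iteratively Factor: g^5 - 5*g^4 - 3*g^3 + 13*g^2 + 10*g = (g - 2)*(g^4 - 3*g^3 - 9*g^2 - 5*g) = (g - 2)*(g + 1)*(g^3 - 4*g^2 - 5*g) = g*(g - 2)*(g + 1)*(g^2 - 4*g - 5) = g*(g - 5)*(g - 2)*(g + 1)*(g + 1)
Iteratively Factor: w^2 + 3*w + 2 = (w + 1)*(w + 2)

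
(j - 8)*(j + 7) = j^2 - j - 56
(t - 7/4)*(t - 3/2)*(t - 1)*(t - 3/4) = t^4 - 5*t^3 + 145*t^2/16 - 225*t/32 + 63/32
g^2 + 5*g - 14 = (g - 2)*(g + 7)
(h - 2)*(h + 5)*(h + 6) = h^3 + 9*h^2 + 8*h - 60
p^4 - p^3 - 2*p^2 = p^2*(p - 2)*(p + 1)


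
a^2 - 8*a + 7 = (a - 7)*(a - 1)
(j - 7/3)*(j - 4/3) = j^2 - 11*j/3 + 28/9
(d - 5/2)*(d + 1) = d^2 - 3*d/2 - 5/2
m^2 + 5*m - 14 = (m - 2)*(m + 7)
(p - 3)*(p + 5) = p^2 + 2*p - 15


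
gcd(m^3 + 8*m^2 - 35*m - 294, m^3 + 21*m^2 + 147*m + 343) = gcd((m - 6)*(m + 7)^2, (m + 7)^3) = m^2 + 14*m + 49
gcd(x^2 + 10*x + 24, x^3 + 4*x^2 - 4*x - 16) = x + 4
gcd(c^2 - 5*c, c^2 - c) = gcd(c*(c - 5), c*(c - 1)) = c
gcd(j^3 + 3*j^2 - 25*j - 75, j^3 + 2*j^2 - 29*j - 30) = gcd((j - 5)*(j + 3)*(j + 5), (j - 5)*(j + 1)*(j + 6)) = j - 5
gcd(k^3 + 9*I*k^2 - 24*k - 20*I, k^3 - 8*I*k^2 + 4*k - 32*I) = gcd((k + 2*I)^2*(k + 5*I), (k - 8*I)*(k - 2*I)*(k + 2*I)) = k + 2*I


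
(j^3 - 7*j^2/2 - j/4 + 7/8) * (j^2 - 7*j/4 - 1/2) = j^5 - 21*j^4/4 + 43*j^3/8 + 49*j^2/16 - 45*j/32 - 7/16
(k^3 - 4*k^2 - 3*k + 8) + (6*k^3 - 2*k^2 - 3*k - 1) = 7*k^3 - 6*k^2 - 6*k + 7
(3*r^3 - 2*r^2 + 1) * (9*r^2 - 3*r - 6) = 27*r^5 - 27*r^4 - 12*r^3 + 21*r^2 - 3*r - 6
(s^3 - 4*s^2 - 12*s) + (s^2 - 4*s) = s^3 - 3*s^2 - 16*s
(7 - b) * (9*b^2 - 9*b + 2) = -9*b^3 + 72*b^2 - 65*b + 14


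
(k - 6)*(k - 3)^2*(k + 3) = k^4 - 9*k^3 + 9*k^2 + 81*k - 162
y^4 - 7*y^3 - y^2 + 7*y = y*(y - 7)*(y - 1)*(y + 1)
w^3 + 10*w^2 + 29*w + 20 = (w + 1)*(w + 4)*(w + 5)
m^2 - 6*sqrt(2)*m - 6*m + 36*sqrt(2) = (m - 6)*(m - 6*sqrt(2))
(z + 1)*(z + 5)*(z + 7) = z^3 + 13*z^2 + 47*z + 35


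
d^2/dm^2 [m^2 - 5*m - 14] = 2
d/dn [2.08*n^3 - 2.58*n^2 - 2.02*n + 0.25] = 6.24*n^2 - 5.16*n - 2.02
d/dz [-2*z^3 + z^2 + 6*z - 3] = -6*z^2 + 2*z + 6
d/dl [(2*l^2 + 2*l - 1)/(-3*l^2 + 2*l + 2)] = 2*(5*l^2 + l + 3)/(9*l^4 - 12*l^3 - 8*l^2 + 8*l + 4)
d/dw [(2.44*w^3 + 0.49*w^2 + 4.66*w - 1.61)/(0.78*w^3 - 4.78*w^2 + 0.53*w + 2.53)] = (8.88178419700125e-16*w^5 - 12.0454*w^4 - 4.6832*w^3 + 44.8215*w^2 - 12.9122*w + 12.6431)/(0.6084*w^6 - 7.4568*w^5 + 23.6752*w^4 - 1.12*w^3 - 23.9059*w^2 + 2.6818*w + 6.4009)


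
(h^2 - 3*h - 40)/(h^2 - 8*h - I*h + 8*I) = (h + 5)/(h - I)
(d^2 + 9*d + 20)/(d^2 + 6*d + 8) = (d + 5)/(d + 2)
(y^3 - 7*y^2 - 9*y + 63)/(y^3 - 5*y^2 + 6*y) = (y^2 - 4*y - 21)/(y*(y - 2))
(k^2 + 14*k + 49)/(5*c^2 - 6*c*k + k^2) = (k^2 + 14*k + 49)/(5*c^2 - 6*c*k + k^2)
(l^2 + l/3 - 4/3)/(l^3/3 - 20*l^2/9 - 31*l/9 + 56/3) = 3*(3*l^2 + l - 4)/(3*l^3 - 20*l^2 - 31*l + 168)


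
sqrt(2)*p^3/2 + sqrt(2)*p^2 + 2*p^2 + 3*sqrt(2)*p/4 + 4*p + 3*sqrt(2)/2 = (p + sqrt(2)/2)*(p + 3*sqrt(2)/2)*(sqrt(2)*p/2 + sqrt(2))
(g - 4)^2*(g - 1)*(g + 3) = g^4 - 6*g^3 - 3*g^2 + 56*g - 48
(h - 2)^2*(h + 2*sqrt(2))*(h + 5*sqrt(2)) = h^4 - 4*h^3 + 7*sqrt(2)*h^3 - 28*sqrt(2)*h^2 + 24*h^2 - 80*h + 28*sqrt(2)*h + 80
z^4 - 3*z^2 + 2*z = z*(z - 1)^2*(z + 2)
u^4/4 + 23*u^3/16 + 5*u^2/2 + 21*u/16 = u*(u/4 + 1/4)*(u + 7/4)*(u + 3)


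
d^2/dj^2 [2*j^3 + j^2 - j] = 12*j + 2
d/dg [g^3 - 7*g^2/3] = g*(9*g - 14)/3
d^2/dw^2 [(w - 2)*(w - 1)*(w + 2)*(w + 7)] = 12*w^2 + 36*w - 22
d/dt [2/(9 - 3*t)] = 2/(3*(t - 3)^2)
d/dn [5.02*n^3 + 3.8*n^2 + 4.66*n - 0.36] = 15.06*n^2 + 7.6*n + 4.66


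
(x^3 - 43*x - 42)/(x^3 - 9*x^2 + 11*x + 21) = (x + 6)/(x - 3)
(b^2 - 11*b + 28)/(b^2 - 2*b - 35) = (b - 4)/(b + 5)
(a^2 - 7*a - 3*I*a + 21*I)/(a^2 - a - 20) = (-a^2 + 7*a + 3*I*a - 21*I)/(-a^2 + a + 20)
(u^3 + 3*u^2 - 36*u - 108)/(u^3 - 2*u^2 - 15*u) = (u^2 - 36)/(u*(u - 5))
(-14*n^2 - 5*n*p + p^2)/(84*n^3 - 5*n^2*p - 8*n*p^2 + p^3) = (2*n + p)/(-12*n^2 - n*p + p^2)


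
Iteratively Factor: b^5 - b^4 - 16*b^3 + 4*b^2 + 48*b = (b)*(b^4 - b^3 - 16*b^2 + 4*b + 48) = b*(b + 2)*(b^3 - 3*b^2 - 10*b + 24) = b*(b - 4)*(b + 2)*(b^2 + b - 6) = b*(b - 4)*(b - 2)*(b + 2)*(b + 3)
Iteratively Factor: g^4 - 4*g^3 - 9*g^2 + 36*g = (g - 3)*(g^3 - g^2 - 12*g) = g*(g - 3)*(g^2 - g - 12) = g*(g - 4)*(g - 3)*(g + 3)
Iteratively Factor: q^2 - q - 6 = (q + 2)*(q - 3)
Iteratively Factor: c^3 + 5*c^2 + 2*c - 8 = (c + 2)*(c^2 + 3*c - 4) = (c + 2)*(c + 4)*(c - 1)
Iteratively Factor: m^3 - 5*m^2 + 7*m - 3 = (m - 3)*(m^2 - 2*m + 1) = (m - 3)*(m - 1)*(m - 1)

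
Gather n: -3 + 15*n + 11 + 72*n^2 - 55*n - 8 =72*n^2 - 40*n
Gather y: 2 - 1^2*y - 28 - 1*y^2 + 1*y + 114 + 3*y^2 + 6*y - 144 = 2*y^2 + 6*y - 56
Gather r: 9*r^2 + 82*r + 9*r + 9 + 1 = 9*r^2 + 91*r + 10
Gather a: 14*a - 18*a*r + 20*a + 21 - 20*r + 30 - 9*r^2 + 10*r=a*(34 - 18*r) - 9*r^2 - 10*r + 51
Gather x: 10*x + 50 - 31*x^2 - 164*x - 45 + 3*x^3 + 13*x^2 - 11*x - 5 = 3*x^3 - 18*x^2 - 165*x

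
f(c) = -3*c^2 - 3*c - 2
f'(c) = -6*c - 3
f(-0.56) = -1.26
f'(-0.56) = 0.36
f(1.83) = -17.54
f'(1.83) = -13.98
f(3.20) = -42.32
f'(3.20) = -22.20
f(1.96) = -19.40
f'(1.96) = -14.76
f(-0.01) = -1.97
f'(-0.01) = -2.94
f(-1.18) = -2.64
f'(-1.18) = 4.08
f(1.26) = -10.54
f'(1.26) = -10.56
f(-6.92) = -124.90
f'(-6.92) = 38.52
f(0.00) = -2.00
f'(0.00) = -3.00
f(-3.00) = -20.00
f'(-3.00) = 15.00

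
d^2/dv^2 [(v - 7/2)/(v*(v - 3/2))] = 2*(8*v^3 - 84*v^2 + 126*v - 63)/(v^3*(8*v^3 - 36*v^2 + 54*v - 27))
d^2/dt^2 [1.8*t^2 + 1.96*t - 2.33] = 3.60000000000000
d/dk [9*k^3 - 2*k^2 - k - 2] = 27*k^2 - 4*k - 1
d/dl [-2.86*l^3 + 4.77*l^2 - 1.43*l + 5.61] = -8.58*l^2 + 9.54*l - 1.43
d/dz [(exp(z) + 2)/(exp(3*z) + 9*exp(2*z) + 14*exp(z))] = (-2*exp(z) - 7)*exp(-z)/(exp(2*z) + 14*exp(z) + 49)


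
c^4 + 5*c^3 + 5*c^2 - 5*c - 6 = (c - 1)*(c + 1)*(c + 2)*(c + 3)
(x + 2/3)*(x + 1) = x^2 + 5*x/3 + 2/3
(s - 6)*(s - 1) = s^2 - 7*s + 6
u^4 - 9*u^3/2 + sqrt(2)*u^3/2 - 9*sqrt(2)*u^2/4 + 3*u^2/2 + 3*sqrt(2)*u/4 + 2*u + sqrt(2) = (u - 4)*(u - 1)*(u + 1/2)*(u + sqrt(2)/2)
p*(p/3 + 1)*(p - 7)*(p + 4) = p^4/3 - 37*p^2/3 - 28*p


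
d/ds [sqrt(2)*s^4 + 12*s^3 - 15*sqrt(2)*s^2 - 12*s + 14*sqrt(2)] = 4*sqrt(2)*s^3 + 36*s^2 - 30*sqrt(2)*s - 12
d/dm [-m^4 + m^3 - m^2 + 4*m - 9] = -4*m^3 + 3*m^2 - 2*m + 4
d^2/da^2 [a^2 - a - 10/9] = 2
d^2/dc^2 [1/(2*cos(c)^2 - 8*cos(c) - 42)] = (4*sin(c)^4 - 102*sin(c)^2 - 69*cos(c) - 3*cos(3*c) + 24)/(2*(sin(c)^2 + 4*cos(c) + 20)^3)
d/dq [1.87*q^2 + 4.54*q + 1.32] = 3.74*q + 4.54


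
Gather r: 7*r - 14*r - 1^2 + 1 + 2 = 2 - 7*r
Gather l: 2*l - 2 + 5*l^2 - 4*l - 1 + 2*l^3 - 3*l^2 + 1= 2*l^3 + 2*l^2 - 2*l - 2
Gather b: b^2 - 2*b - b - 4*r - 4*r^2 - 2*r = b^2 - 3*b - 4*r^2 - 6*r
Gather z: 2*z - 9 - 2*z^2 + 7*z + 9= -2*z^2 + 9*z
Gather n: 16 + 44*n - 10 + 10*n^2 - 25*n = 10*n^2 + 19*n + 6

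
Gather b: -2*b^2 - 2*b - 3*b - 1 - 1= -2*b^2 - 5*b - 2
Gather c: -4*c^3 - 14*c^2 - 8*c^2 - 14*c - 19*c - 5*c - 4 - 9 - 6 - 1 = -4*c^3 - 22*c^2 - 38*c - 20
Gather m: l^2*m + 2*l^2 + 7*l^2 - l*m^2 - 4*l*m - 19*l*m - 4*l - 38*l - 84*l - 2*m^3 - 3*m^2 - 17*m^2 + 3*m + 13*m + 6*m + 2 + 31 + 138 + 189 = 9*l^2 - 126*l - 2*m^3 + m^2*(-l - 20) + m*(l^2 - 23*l + 22) + 360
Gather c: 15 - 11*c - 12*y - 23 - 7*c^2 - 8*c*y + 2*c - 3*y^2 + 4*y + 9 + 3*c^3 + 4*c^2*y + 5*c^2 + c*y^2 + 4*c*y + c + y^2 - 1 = 3*c^3 + c^2*(4*y - 2) + c*(y^2 - 4*y - 8) - 2*y^2 - 8*y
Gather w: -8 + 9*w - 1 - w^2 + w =-w^2 + 10*w - 9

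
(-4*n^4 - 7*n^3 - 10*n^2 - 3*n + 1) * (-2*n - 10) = 8*n^5 + 54*n^4 + 90*n^3 + 106*n^2 + 28*n - 10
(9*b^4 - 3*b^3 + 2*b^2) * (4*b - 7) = 36*b^5 - 75*b^4 + 29*b^3 - 14*b^2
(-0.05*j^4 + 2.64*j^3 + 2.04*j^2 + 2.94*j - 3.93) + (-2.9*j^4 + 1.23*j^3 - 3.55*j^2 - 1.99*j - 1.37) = -2.95*j^4 + 3.87*j^3 - 1.51*j^2 + 0.95*j - 5.3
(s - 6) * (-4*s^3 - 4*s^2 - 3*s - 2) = -4*s^4 + 20*s^3 + 21*s^2 + 16*s + 12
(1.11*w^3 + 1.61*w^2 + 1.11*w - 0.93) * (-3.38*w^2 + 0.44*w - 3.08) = -3.7518*w^5 - 4.9534*w^4 - 6.4622*w^3 - 1.327*w^2 - 3.828*w + 2.8644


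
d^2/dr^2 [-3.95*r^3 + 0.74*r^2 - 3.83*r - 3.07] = 1.48 - 23.7*r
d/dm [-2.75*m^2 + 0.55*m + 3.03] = 0.55 - 5.5*m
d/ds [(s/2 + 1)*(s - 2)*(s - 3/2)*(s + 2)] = 2*s^3 + 3*s^2/4 - 7*s - 1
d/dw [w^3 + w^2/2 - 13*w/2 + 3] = 3*w^2 + w - 13/2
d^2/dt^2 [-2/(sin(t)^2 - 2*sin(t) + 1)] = 4*(2*sin(t) + 3)/(sin(t) - 1)^3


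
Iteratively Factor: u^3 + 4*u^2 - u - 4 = (u - 1)*(u^2 + 5*u + 4) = (u - 1)*(u + 4)*(u + 1)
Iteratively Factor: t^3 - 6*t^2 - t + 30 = (t + 2)*(t^2 - 8*t + 15) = (t - 5)*(t + 2)*(t - 3)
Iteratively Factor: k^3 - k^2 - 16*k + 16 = (k - 1)*(k^2 - 16) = (k - 4)*(k - 1)*(k + 4)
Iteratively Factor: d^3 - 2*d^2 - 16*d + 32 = (d - 4)*(d^2 + 2*d - 8) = (d - 4)*(d + 4)*(d - 2)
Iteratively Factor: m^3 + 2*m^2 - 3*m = (m - 1)*(m^2 + 3*m) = (m - 1)*(m + 3)*(m)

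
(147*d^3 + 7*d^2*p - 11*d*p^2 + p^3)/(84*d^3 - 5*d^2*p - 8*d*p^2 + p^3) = (-7*d + p)/(-4*d + p)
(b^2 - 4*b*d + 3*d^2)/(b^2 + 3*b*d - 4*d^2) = (b - 3*d)/(b + 4*d)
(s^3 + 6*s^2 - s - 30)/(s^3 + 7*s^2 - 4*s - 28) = (s^2 + 8*s + 15)/(s^2 + 9*s + 14)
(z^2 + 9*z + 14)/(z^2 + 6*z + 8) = (z + 7)/(z + 4)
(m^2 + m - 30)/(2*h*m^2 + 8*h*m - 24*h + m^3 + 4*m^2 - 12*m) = (m - 5)/(2*h*m - 4*h + m^2 - 2*m)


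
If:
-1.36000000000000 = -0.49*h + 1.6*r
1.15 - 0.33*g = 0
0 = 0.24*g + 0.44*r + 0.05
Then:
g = 3.48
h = -3.80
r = -2.01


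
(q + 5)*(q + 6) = q^2 + 11*q + 30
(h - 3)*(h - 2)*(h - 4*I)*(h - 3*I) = h^4 - 5*h^3 - 7*I*h^3 - 6*h^2 + 35*I*h^2 + 60*h - 42*I*h - 72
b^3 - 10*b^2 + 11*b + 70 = (b - 7)*(b - 5)*(b + 2)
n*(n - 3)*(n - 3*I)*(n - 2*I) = n^4 - 3*n^3 - 5*I*n^3 - 6*n^2 + 15*I*n^2 + 18*n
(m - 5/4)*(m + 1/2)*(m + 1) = m^3 + m^2/4 - 11*m/8 - 5/8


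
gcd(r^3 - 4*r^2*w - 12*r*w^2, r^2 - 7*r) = r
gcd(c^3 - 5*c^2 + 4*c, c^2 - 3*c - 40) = 1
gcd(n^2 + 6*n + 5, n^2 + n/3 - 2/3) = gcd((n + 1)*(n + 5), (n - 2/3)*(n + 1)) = n + 1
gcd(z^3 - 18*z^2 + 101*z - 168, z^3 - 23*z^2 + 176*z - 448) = z^2 - 15*z + 56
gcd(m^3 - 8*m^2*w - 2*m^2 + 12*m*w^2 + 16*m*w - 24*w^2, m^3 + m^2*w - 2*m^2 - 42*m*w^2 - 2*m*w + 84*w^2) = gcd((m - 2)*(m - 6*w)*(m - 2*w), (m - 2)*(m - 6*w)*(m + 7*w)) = -m^2 + 6*m*w + 2*m - 12*w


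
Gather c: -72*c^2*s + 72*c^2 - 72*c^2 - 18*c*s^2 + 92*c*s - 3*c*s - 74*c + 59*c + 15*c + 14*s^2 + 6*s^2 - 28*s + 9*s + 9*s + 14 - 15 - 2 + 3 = -72*c^2*s + c*(-18*s^2 + 89*s) + 20*s^2 - 10*s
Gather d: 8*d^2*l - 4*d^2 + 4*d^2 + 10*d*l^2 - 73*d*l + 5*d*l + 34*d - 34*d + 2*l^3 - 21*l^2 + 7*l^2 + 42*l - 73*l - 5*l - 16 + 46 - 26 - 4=8*d^2*l + d*(10*l^2 - 68*l) + 2*l^3 - 14*l^2 - 36*l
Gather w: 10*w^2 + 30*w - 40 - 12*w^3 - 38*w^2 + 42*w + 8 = -12*w^3 - 28*w^2 + 72*w - 32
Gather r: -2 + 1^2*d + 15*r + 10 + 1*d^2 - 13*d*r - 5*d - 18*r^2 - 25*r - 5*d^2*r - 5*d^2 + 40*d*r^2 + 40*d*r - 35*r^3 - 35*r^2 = -4*d^2 - 4*d - 35*r^3 + r^2*(40*d - 53) + r*(-5*d^2 + 27*d - 10) + 8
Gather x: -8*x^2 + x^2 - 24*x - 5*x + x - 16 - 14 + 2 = -7*x^2 - 28*x - 28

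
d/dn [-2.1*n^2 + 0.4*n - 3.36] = 0.4 - 4.2*n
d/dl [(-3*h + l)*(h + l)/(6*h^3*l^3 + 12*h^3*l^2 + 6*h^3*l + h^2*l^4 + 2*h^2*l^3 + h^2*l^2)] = 2*(l*(-h + l)*(6*h*l^2 + 12*h*l + 6*h + l^3 + 2*l^2 + l) + (h + l)*(3*h - l)*(9*h*l^2 + 12*h*l + 3*h + 2*l^3 + 3*l^2 + l))/(h^2*l^2*(6*h*l^2 + 12*h*l + 6*h + l^3 + 2*l^2 + l)^2)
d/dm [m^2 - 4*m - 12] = 2*m - 4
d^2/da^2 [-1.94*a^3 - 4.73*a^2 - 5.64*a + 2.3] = -11.64*a - 9.46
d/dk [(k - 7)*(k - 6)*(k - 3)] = 3*k^2 - 32*k + 81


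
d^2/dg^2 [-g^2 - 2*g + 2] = -2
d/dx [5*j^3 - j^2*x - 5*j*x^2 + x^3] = -j^2 - 10*j*x + 3*x^2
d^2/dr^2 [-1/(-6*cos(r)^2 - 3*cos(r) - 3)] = (-16*sin(r)^4 + sin(r)^2 + 17*cos(r)/2 - 3*cos(3*r)/2 + 13)/(3*(-2*sin(r)^2 + cos(r) + 3)^3)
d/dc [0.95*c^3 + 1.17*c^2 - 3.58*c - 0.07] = 2.85*c^2 + 2.34*c - 3.58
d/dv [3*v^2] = 6*v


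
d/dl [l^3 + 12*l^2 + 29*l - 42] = 3*l^2 + 24*l + 29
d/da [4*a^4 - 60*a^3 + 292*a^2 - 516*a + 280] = 16*a^3 - 180*a^2 + 584*a - 516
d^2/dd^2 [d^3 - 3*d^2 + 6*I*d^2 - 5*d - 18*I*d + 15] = 6*d - 6 + 12*I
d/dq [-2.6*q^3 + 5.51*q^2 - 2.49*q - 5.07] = -7.8*q^2 + 11.02*q - 2.49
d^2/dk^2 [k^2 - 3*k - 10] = 2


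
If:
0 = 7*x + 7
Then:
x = -1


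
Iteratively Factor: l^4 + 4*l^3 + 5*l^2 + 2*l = (l + 1)*(l^3 + 3*l^2 + 2*l) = (l + 1)^2*(l^2 + 2*l) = l*(l + 1)^2*(l + 2)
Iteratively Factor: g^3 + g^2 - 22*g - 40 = (g - 5)*(g^2 + 6*g + 8) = (g - 5)*(g + 2)*(g + 4)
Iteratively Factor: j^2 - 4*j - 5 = (j - 5)*(j + 1)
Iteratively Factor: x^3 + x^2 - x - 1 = (x + 1)*(x^2 - 1) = (x - 1)*(x + 1)*(x + 1)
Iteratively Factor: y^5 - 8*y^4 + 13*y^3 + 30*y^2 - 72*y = (y - 3)*(y^4 - 5*y^3 - 2*y^2 + 24*y) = (y - 3)^2*(y^3 - 2*y^2 - 8*y) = (y - 3)^2*(y + 2)*(y^2 - 4*y) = y*(y - 3)^2*(y + 2)*(y - 4)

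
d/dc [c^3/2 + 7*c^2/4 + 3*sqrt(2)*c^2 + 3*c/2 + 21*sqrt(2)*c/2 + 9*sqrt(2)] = 3*c^2/2 + 7*c/2 + 6*sqrt(2)*c + 3/2 + 21*sqrt(2)/2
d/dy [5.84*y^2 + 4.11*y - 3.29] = 11.68*y + 4.11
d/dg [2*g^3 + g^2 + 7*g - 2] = 6*g^2 + 2*g + 7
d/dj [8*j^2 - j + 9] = 16*j - 1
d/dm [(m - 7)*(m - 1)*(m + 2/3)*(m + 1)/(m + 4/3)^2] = 3*(18*m^4 - 9*m^3 - 228*m^2 - 193*m - 8)/(27*m^3 + 108*m^2 + 144*m + 64)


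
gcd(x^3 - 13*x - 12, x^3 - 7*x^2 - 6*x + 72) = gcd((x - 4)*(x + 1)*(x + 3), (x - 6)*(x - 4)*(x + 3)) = x^2 - x - 12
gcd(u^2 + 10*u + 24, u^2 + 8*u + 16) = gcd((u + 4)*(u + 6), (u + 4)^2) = u + 4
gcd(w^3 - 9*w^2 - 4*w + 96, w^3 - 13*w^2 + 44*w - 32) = w^2 - 12*w + 32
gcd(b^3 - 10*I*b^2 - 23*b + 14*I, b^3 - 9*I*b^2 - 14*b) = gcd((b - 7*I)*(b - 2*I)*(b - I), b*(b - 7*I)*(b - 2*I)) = b^2 - 9*I*b - 14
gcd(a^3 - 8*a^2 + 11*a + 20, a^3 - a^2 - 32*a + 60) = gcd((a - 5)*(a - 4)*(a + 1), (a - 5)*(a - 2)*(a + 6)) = a - 5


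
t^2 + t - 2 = (t - 1)*(t + 2)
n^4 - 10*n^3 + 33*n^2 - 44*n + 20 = (n - 5)*(n - 2)^2*(n - 1)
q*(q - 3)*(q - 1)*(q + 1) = q^4 - 3*q^3 - q^2 + 3*q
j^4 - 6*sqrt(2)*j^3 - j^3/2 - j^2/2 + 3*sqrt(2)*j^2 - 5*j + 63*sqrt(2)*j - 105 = (j - 7/2)*(j + 3)*(j - 5*sqrt(2))*(j - sqrt(2))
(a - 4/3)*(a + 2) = a^2 + 2*a/3 - 8/3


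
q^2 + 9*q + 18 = (q + 3)*(q + 6)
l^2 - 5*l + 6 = (l - 3)*(l - 2)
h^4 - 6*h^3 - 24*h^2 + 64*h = h*(h - 8)*(h - 2)*(h + 4)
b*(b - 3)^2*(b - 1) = b^4 - 7*b^3 + 15*b^2 - 9*b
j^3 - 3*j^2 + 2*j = j*(j - 2)*(j - 1)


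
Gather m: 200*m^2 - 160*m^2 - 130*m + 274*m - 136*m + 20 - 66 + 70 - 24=40*m^2 + 8*m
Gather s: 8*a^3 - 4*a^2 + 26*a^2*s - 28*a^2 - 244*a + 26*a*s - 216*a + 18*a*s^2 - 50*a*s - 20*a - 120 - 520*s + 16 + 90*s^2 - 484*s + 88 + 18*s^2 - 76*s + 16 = 8*a^3 - 32*a^2 - 480*a + s^2*(18*a + 108) + s*(26*a^2 - 24*a - 1080)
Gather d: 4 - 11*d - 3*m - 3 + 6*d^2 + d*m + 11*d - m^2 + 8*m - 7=6*d^2 + d*m - m^2 + 5*m - 6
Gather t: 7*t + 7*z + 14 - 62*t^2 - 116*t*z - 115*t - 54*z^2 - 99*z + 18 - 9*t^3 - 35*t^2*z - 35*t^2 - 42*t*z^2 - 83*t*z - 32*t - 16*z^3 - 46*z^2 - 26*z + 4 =-9*t^3 + t^2*(-35*z - 97) + t*(-42*z^2 - 199*z - 140) - 16*z^3 - 100*z^2 - 118*z + 36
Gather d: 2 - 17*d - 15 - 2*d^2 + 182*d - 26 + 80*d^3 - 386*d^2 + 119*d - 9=80*d^3 - 388*d^2 + 284*d - 48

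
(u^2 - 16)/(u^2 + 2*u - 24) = (u + 4)/(u + 6)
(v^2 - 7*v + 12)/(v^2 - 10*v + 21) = (v - 4)/(v - 7)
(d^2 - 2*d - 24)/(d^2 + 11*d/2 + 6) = 2*(d - 6)/(2*d + 3)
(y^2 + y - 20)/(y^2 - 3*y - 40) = (y - 4)/(y - 8)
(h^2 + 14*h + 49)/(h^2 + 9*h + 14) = (h + 7)/(h + 2)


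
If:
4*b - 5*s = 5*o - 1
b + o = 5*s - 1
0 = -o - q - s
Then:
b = 10*s/3 - 2/3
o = 5*s/3 - 1/3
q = 1/3 - 8*s/3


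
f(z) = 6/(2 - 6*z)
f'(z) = 36/(2 - 6*z)^2 = 9/(3*z - 1)^2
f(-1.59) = 0.52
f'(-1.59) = 0.27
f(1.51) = -0.85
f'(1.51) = 0.72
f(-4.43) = 0.21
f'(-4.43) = 0.04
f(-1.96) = 0.44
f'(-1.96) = 0.19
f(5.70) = -0.19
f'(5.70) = 0.03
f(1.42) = -0.92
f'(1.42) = 0.85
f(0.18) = 6.52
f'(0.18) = 42.53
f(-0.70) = 0.97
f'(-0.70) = 0.94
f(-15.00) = 0.07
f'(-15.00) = 0.00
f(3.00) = -0.38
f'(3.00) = 0.14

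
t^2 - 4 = (t - 2)*(t + 2)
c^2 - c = c*(c - 1)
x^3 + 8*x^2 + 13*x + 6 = (x + 1)^2*(x + 6)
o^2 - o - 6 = (o - 3)*(o + 2)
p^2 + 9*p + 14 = (p + 2)*(p + 7)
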